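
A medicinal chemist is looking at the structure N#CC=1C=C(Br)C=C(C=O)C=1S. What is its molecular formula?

Walk through each heavy atom and fill implicit hydrogens from standard valence (C 4, N 3, O 2, S 2, halogen 1):
  atom 1: N, bond orders sum to 3 (valence 3) → 0 H
  atom 2: C, bond orders sum to 4 (valence 4) → 0 H
  atom 3: C, bond orders sum to 4 (valence 4) → 0 H
  atom 4: C, bond orders sum to 3 (valence 4) → 1 H
  atom 5: C, bond orders sum to 4 (valence 4) → 0 H
  atom 6: Br (halogen, monovalent) → 0 H
  atom 7: C, bond orders sum to 3 (valence 4) → 1 H
  atom 8: C, bond orders sum to 4 (valence 4) → 0 H
  atom 9: C, bond orders sum to 3 (valence 4) → 1 H
  atom 10: O, bond orders sum to 2 (valence 2) → 0 H
  atom 11: C, bond orders sum to 4 (valence 4) → 0 H
  atom 12: S, bond orders sum to 1 (valence 2) → 1 H
Totals → C:8, H:4, Br:1, N:1, O:1, S:1.

C8H4BrNOS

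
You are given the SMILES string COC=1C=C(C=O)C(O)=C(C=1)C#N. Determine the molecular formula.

C9H7NO3

Walk through each heavy atom and fill implicit hydrogens from standard valence (C 4, N 3, O 2, S 2, halogen 1):
  atom 1: C, bond orders sum to 1 (valence 4) → 3 H
  atom 2: O, bond orders sum to 2 (valence 2) → 0 H
  atom 3: C, bond orders sum to 4 (valence 4) → 0 H
  atom 4: C, bond orders sum to 3 (valence 4) → 1 H
  atom 5: C, bond orders sum to 4 (valence 4) → 0 H
  atom 6: C, bond orders sum to 3 (valence 4) → 1 H
  atom 7: O, bond orders sum to 2 (valence 2) → 0 H
  atom 8: C, bond orders sum to 4 (valence 4) → 0 H
  atom 9: O, bond orders sum to 1 (valence 2) → 1 H
  atom 10: C, bond orders sum to 4 (valence 4) → 0 H
  atom 11: C, bond orders sum to 3 (valence 4) → 1 H
  atom 12: C, bond orders sum to 4 (valence 4) → 0 H
  atom 13: N, bond orders sum to 3 (valence 3) → 0 H
Totals → C:9, H:7, N:1, O:3.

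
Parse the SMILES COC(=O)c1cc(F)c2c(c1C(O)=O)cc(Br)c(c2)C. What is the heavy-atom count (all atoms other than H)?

Every atom symbol written in the SMILES (organic subset) is one heavy atom; implicit H are not written.
Heavy atoms by element → Br:1, C:14, F:1, O:4.
Total: 20.

20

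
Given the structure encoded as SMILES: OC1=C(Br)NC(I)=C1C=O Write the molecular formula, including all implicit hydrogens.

C5H3BrINO2

Walk through each heavy atom and fill implicit hydrogens from standard valence (C 4, N 3, O 2, S 2, halogen 1):
  atom 1: O, bond orders sum to 1 (valence 2) → 1 H
  atom 2: C, bond orders sum to 4 (valence 4) → 0 H
  atom 3: C, bond orders sum to 4 (valence 4) → 0 H
  atom 4: Br (halogen, monovalent) → 0 H
  atom 5: N, bond orders sum to 2 (valence 3) → 1 H
  atom 6: C, bond orders sum to 4 (valence 4) → 0 H
  atom 7: I (halogen, monovalent) → 0 H
  atom 8: C, bond orders sum to 4 (valence 4) → 0 H
  atom 9: C, bond orders sum to 3 (valence 4) → 1 H
  atom 10: O, bond orders sum to 2 (valence 2) → 0 H
Totals → C:5, H:3, Br:1, I:1, N:1, O:2.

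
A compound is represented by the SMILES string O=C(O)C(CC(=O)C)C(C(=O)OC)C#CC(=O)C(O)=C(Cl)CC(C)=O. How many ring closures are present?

0

In SMILES, each pair of matching ring-closure digits denotes one ring-closing bond; the number of such bonds equals the number of independent rings.
Ring-closure bonds here: 0.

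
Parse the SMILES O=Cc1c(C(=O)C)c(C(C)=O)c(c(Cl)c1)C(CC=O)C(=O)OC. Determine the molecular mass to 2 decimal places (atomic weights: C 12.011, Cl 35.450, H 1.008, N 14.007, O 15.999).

First, the molecular formula is C16H15ClO6 (counting implicit H from valence).
  C: 16 × 12.011 = 192.176
  Cl: 1 × 35.450 = 35.450
  H: 15 × 1.008 = 15.120
  O: 6 × 15.999 = 95.994
Sum: 16×12.011 + 1×35.450 + 15×1.008 + 6×15.999 = 338.740 → 338.74 g/mol.

338.74 g/mol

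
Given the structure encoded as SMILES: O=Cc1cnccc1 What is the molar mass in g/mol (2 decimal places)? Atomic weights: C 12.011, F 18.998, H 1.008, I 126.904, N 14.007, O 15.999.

107.11 g/mol

First, the molecular formula is C6H5NO (counting implicit H from valence).
  C: 6 × 12.011 = 72.066
  H: 5 × 1.008 = 5.040
  N: 1 × 14.007 = 14.007
  O: 1 × 15.999 = 15.999
Sum: 6×12.011 + 5×1.008 + 1×14.007 + 1×15.999 = 107.112 → 107.11 g/mol.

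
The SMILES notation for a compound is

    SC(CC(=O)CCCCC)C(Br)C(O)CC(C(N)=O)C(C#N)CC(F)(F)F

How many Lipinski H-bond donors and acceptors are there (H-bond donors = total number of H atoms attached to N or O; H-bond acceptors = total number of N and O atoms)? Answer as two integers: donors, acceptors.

Donors: find every N or O and count the H atoms it carries.
  atom 5 (O): bond orders sum to 2 → 0 H
  atom 14 (O): bond orders sum to 1 → 1 H
  atom 18 (N): bond orders sum to 1 → 2 H
  atom 19 (O): bond orders sum to 2 → 0 H
  atom 22 (N): bond orders sum to 3 → 0 H
Lipinski HBD = 3.
Acceptors: N atoms = 2, O atoms = 3 → HBA = 5.

3, 5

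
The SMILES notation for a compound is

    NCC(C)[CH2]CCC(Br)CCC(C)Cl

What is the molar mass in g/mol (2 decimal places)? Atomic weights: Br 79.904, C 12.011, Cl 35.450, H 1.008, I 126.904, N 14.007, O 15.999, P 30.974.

284.67 g/mol

First, the molecular formula is C11H23BrClN (counting implicit H from valence).
  Br: 1 × 79.904 = 79.904
  C: 11 × 12.011 = 132.121
  Cl: 1 × 35.450 = 35.450
  H: 23 × 1.008 = 23.184
  N: 1 × 14.007 = 14.007
Sum: 1×79.904 + 11×12.011 + 1×35.450 + 23×1.008 + 1×14.007 = 284.666 → 284.67 g/mol.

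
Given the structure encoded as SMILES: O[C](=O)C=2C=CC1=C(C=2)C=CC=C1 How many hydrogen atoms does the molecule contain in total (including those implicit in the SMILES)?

8

Walk through each heavy atom and fill implicit hydrogens from standard valence (C 4, N 3, O 2, S 2, halogen 1):
  atom 1: O, bond orders sum to 1 (valence 2) → 1 H
  atom 2: C with explicit H count 0
  atom 3: O, bond orders sum to 2 (valence 2) → 0 H
  atom 4: C, bond orders sum to 4 (valence 4) → 0 H
  atom 5: C, bond orders sum to 3 (valence 4) → 1 H
  atom 6: C, bond orders sum to 3 (valence 4) → 1 H
  atom 7: C, bond orders sum to 4 (valence 4) → 0 H
  atom 8: C, bond orders sum to 4 (valence 4) → 0 H
  atom 9: C, bond orders sum to 3 (valence 4) → 1 H
  atom 10: C, bond orders sum to 3 (valence 4) → 1 H
  atom 11: C, bond orders sum to 3 (valence 4) → 1 H
  atom 12: C, bond orders sum to 3 (valence 4) → 1 H
  atom 13: C, bond orders sum to 3 (valence 4) → 1 H
Total hydrogens: 8.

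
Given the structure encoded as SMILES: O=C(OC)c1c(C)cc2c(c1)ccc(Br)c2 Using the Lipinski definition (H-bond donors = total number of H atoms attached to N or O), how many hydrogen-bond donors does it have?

Donors: find every N or O and count the H atoms it carries.
  atom 1 (O): bond orders sum to 2 → 0 H
  atom 3 (O): bond orders sum to 2 → 0 H
Lipinski HBD = 0.

0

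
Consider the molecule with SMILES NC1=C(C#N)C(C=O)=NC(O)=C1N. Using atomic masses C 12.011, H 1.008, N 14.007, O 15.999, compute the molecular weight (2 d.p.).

First, the molecular formula is C7H6N4O2 (counting implicit H from valence).
  C: 7 × 12.011 = 84.077
  H: 6 × 1.008 = 6.048
  N: 4 × 14.007 = 56.028
  O: 2 × 15.999 = 31.998
Sum: 7×12.011 + 6×1.008 + 4×14.007 + 2×15.999 = 178.151 → 178.15 g/mol.

178.15 g/mol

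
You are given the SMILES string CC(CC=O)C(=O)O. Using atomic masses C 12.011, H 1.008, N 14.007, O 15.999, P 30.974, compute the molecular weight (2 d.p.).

116.12 g/mol

First, the molecular formula is C5H8O3 (counting implicit H from valence).
  C: 5 × 12.011 = 60.055
  H: 8 × 1.008 = 8.064
  O: 3 × 15.999 = 47.997
Sum: 5×12.011 + 8×1.008 + 3×15.999 = 116.116 → 116.12 g/mol.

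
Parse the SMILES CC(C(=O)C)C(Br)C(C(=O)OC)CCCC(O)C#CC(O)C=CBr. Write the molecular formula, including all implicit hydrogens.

C17H24Br2O5

Walk through each heavy atom and fill implicit hydrogens from standard valence (C 4, N 3, O 2, S 2, halogen 1):
  atom 1: C, bond orders sum to 1 (valence 4) → 3 H
  atom 2: C, bond orders sum to 3 (valence 4) → 1 H
  atom 3: C, bond orders sum to 4 (valence 4) → 0 H
  atom 4: O, bond orders sum to 2 (valence 2) → 0 H
  atom 5: C, bond orders sum to 1 (valence 4) → 3 H
  atom 6: C, bond orders sum to 3 (valence 4) → 1 H
  atom 7: Br (halogen, monovalent) → 0 H
  atom 8: C, bond orders sum to 3 (valence 4) → 1 H
  atom 9: C, bond orders sum to 4 (valence 4) → 0 H
  atom 10: O, bond orders sum to 2 (valence 2) → 0 H
  atom 11: O, bond orders sum to 2 (valence 2) → 0 H
  atom 12: C, bond orders sum to 1 (valence 4) → 3 H
  atom 13: C, bond orders sum to 2 (valence 4) → 2 H
  atom 14: C, bond orders sum to 2 (valence 4) → 2 H
  atom 15: C, bond orders sum to 2 (valence 4) → 2 H
  atom 16: C, bond orders sum to 3 (valence 4) → 1 H
  atom 17: O, bond orders sum to 1 (valence 2) → 1 H
  atom 18: C, bond orders sum to 4 (valence 4) → 0 H
  atom 19: C, bond orders sum to 4 (valence 4) → 0 H
  atom 20: C, bond orders sum to 3 (valence 4) → 1 H
  atom 21: O, bond orders sum to 1 (valence 2) → 1 H
  atom 22: C, bond orders sum to 3 (valence 4) → 1 H
  atom 23: C, bond orders sum to 3 (valence 4) → 1 H
  atom 24: Br (halogen, monovalent) → 0 H
Totals → C:17, H:24, Br:2, O:5.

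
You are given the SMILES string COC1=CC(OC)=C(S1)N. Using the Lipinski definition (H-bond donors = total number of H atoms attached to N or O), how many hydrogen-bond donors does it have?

Donors: find every N or O and count the H atoms it carries.
  atom 2 (O): bond orders sum to 2 → 0 H
  atom 6 (O): bond orders sum to 2 → 0 H
  atom 10 (N): bond orders sum to 1 → 2 H
Lipinski HBD = 2.

2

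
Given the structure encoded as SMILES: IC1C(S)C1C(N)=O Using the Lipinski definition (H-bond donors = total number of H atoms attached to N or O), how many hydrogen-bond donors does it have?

2

Donors: find every N or O and count the H atoms it carries.
  atom 7 (N): bond orders sum to 1 → 2 H
  atom 8 (O): bond orders sum to 2 → 0 H
Lipinski HBD = 2.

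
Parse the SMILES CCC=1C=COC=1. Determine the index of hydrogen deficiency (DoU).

3

Molecular formula: C6H8O.
DoU = (2C + 2 + N − H − X) / 2, where X is the halogen count and O/S are ignored.
    = (2·6 + 2 + 0 − 8 − 0) / 2 = 6 / 2 = 3.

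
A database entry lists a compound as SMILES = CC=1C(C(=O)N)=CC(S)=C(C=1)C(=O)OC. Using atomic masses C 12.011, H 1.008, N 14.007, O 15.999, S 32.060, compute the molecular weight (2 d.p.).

First, the molecular formula is C10H11NO3S (counting implicit H from valence).
  C: 10 × 12.011 = 120.110
  H: 11 × 1.008 = 11.088
  N: 1 × 14.007 = 14.007
  O: 3 × 15.999 = 47.997
  S: 1 × 32.060 = 32.060
Sum: 10×12.011 + 11×1.008 + 1×14.007 + 3×15.999 + 1×32.060 = 225.262 → 225.26 g/mol.

225.26 g/mol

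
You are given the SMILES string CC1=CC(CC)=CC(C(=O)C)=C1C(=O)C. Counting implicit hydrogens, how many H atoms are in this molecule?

16

Walk through each heavy atom and fill implicit hydrogens from standard valence (C 4, N 3, O 2, S 2, halogen 1):
  atom 1: C, bond orders sum to 1 (valence 4) → 3 H
  atom 2: C, bond orders sum to 4 (valence 4) → 0 H
  atom 3: C, bond orders sum to 3 (valence 4) → 1 H
  atom 4: C, bond orders sum to 4 (valence 4) → 0 H
  atom 5: C, bond orders sum to 2 (valence 4) → 2 H
  atom 6: C, bond orders sum to 1 (valence 4) → 3 H
  atom 7: C, bond orders sum to 3 (valence 4) → 1 H
  atom 8: C, bond orders sum to 4 (valence 4) → 0 H
  atom 9: C, bond orders sum to 4 (valence 4) → 0 H
  atom 10: O, bond orders sum to 2 (valence 2) → 0 H
  atom 11: C, bond orders sum to 1 (valence 4) → 3 H
  atom 12: C, bond orders sum to 4 (valence 4) → 0 H
  atom 13: C, bond orders sum to 4 (valence 4) → 0 H
  atom 14: O, bond orders sum to 2 (valence 2) → 0 H
  atom 15: C, bond orders sum to 1 (valence 4) → 3 H
Total hydrogens: 16.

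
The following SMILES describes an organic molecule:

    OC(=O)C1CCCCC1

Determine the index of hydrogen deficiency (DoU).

Degree of unsaturation = (number of rings) + (number of π bonds).
Ring closures in the SMILES: 1.
π bonds: 1 double bond (each 1 DoU) → 1 DoU from unsaturation.
Total DoU = 1 + 1 = 2.

2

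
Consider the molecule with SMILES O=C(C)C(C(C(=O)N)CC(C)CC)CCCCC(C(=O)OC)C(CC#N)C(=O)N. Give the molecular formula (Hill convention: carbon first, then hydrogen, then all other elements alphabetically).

Walk through each heavy atom and fill implicit hydrogens from standard valence (C 4, N 3, O 2, S 2, halogen 1):
  atom 1: O, bond orders sum to 2 (valence 2) → 0 H
  atom 2: C, bond orders sum to 4 (valence 4) → 0 H
  atom 3: C, bond orders sum to 1 (valence 4) → 3 H
  atom 4: C, bond orders sum to 3 (valence 4) → 1 H
  atom 5: C, bond orders sum to 3 (valence 4) → 1 H
  atom 6: C, bond orders sum to 4 (valence 4) → 0 H
  atom 7: O, bond orders sum to 2 (valence 2) → 0 H
  atom 8: N, bond orders sum to 1 (valence 3) → 2 H
  atom 9: C, bond orders sum to 2 (valence 4) → 2 H
  atom 10: C, bond orders sum to 3 (valence 4) → 1 H
  atom 11: C, bond orders sum to 1 (valence 4) → 3 H
  atom 12: C, bond orders sum to 2 (valence 4) → 2 H
  atom 13: C, bond orders sum to 1 (valence 4) → 3 H
  atom 14: C, bond orders sum to 2 (valence 4) → 2 H
  atom 15: C, bond orders sum to 2 (valence 4) → 2 H
  atom 16: C, bond orders sum to 2 (valence 4) → 2 H
  atom 17: C, bond orders sum to 2 (valence 4) → 2 H
  atom 18: C, bond orders sum to 3 (valence 4) → 1 H
  atom 19: C, bond orders sum to 4 (valence 4) → 0 H
  atom 20: O, bond orders sum to 2 (valence 2) → 0 H
  atom 21: O, bond orders sum to 2 (valence 2) → 0 H
  atom 22: C, bond orders sum to 1 (valence 4) → 3 H
  atom 23: C, bond orders sum to 3 (valence 4) → 1 H
  atom 24: C, bond orders sum to 2 (valence 4) → 2 H
  atom 25: C, bond orders sum to 4 (valence 4) → 0 H
  atom 26: N, bond orders sum to 3 (valence 3) → 0 H
  atom 27: C, bond orders sum to 4 (valence 4) → 0 H
  atom 28: O, bond orders sum to 2 (valence 2) → 0 H
  atom 29: N, bond orders sum to 1 (valence 3) → 2 H
Totals → C:21, H:35, N:3, O:5.
In Hill order: C21H35N3O5.

C21H35N3O5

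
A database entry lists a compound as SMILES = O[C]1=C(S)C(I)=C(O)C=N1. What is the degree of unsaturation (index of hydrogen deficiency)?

4

Degree of unsaturation = (number of rings) + (number of π bonds).
Ring closures in the SMILES: 1.
π bonds: 3 double bonds (each 1 DoU) → 3 DoU from unsaturation.
Total DoU = 1 + 3 = 4.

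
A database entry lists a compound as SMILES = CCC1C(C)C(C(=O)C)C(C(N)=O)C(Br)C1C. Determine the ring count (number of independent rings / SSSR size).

1

In SMILES, each pair of matching ring-closure digits denotes one ring-closing bond; the number of such bonds equals the number of independent rings.
Ring-closure bonds here: 1.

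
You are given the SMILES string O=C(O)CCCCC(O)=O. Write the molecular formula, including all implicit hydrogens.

Walk through each heavy atom and fill implicit hydrogens from standard valence (C 4, N 3, O 2, S 2, halogen 1):
  atom 1: O, bond orders sum to 2 (valence 2) → 0 H
  atom 2: C, bond orders sum to 4 (valence 4) → 0 H
  atom 3: O, bond orders sum to 1 (valence 2) → 1 H
  atom 4: C, bond orders sum to 2 (valence 4) → 2 H
  atom 5: C, bond orders sum to 2 (valence 4) → 2 H
  atom 6: C, bond orders sum to 2 (valence 4) → 2 H
  atom 7: C, bond orders sum to 2 (valence 4) → 2 H
  atom 8: C, bond orders sum to 4 (valence 4) → 0 H
  atom 9: O, bond orders sum to 1 (valence 2) → 1 H
  atom 10: O, bond orders sum to 2 (valence 2) → 0 H
Totals → C:6, H:10, O:4.

C6H10O4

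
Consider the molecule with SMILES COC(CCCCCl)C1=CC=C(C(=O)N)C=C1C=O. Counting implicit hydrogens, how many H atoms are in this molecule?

Walk through each heavy atom and fill implicit hydrogens from standard valence (C 4, N 3, O 2, S 2, halogen 1):
  atom 1: C, bond orders sum to 1 (valence 4) → 3 H
  atom 2: O, bond orders sum to 2 (valence 2) → 0 H
  atom 3: C, bond orders sum to 3 (valence 4) → 1 H
  atom 4: C, bond orders sum to 2 (valence 4) → 2 H
  atom 5: C, bond orders sum to 2 (valence 4) → 2 H
  atom 6: C, bond orders sum to 2 (valence 4) → 2 H
  atom 7: C, bond orders sum to 2 (valence 4) → 2 H
  atom 8: Cl (halogen, monovalent) → 0 H
  atom 9: C, bond orders sum to 4 (valence 4) → 0 H
  atom 10: C, bond orders sum to 3 (valence 4) → 1 H
  atom 11: C, bond orders sum to 3 (valence 4) → 1 H
  atom 12: C, bond orders sum to 4 (valence 4) → 0 H
  atom 13: C, bond orders sum to 4 (valence 4) → 0 H
  atom 14: O, bond orders sum to 2 (valence 2) → 0 H
  atom 15: N, bond orders sum to 1 (valence 3) → 2 H
  atom 16: C, bond orders sum to 3 (valence 4) → 1 H
  atom 17: C, bond orders sum to 4 (valence 4) → 0 H
  atom 18: C, bond orders sum to 3 (valence 4) → 1 H
  atom 19: O, bond orders sum to 2 (valence 2) → 0 H
Total hydrogens: 18.

18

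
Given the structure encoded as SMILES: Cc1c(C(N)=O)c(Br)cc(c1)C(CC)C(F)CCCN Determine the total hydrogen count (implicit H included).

Walk through each heavy atom and fill implicit hydrogens from standard valence (C 4, N 3, O 2, S 2, halogen 1); for lowercase aromatic atoms, an aromatic c carries 1 H when it has two neighbours and 0 H with three, and aromatic n carries 0 H:
  atom 1: C, bond orders sum to 1 (valence 4) → 3 H
  atom 2: aromatic c, 3 neighbours → 0 H
  atom 3: aromatic c, 3 neighbours → 0 H
  atom 4: C, bond orders sum to 4 (valence 4) → 0 H
  atom 5: N, bond orders sum to 1 (valence 3) → 2 H
  atom 6: O, bond orders sum to 2 (valence 2) → 0 H
  atom 7: aromatic c, 3 neighbours → 0 H
  atom 8: Br (halogen, monovalent) → 0 H
  atom 9: aromatic c, 2 neighbours → 1 H
  atom 10: aromatic c, 3 neighbours → 0 H
  atom 11: aromatic c, 2 neighbours → 1 H
  atom 12: C, bond orders sum to 3 (valence 4) → 1 H
  atom 13: C, bond orders sum to 2 (valence 4) → 2 H
  atom 14: C, bond orders sum to 1 (valence 4) → 3 H
  atom 15: C, bond orders sum to 3 (valence 4) → 1 H
  atom 16: F (halogen, monovalent) → 0 H
  atom 17: C, bond orders sum to 2 (valence 4) → 2 H
  atom 18: C, bond orders sum to 2 (valence 4) → 2 H
  atom 19: C, bond orders sum to 2 (valence 4) → 2 H
  atom 20: N, bond orders sum to 1 (valence 3) → 2 H
Total hydrogens: 22.

22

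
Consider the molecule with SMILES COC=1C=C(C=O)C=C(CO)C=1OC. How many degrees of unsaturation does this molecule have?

5

Molecular formula: C10H12O4.
DoU = (2C + 2 + N − H − X) / 2, where X is the halogen count and O/S are ignored.
    = (2·10 + 2 + 0 − 12 − 0) / 2 = 10 / 2 = 5.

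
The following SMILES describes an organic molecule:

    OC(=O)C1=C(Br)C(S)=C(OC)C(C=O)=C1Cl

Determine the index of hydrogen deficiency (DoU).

Degree of unsaturation = (number of rings) + (number of π bonds).
Ring closures in the SMILES: 1.
π bonds: 5 double bonds (each 1 DoU) → 5 DoU from unsaturation.
Total DoU = 1 + 5 = 6.

6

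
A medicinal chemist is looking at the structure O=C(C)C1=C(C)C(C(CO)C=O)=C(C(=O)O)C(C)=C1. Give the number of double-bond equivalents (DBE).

7

Molecular formula: C14H16O5.
DoU = (2C + 2 + N − H − X) / 2, where X is the halogen count and O/S are ignored.
    = (2·14 + 2 + 0 − 16 − 0) / 2 = 14 / 2 = 7.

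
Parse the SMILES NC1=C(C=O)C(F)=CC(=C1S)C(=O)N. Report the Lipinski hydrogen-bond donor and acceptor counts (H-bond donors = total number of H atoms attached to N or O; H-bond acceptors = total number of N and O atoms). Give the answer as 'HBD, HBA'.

4, 4

Donors: find every N or O and count the H atoms it carries.
  atom 1 (N): bond orders sum to 1 → 2 H
  atom 5 (O): bond orders sum to 2 → 0 H
  atom 13 (O): bond orders sum to 2 → 0 H
  atom 14 (N): bond orders sum to 1 → 2 H
Lipinski HBD = 4.
Acceptors: N atoms = 2, O atoms = 2 → HBA = 4.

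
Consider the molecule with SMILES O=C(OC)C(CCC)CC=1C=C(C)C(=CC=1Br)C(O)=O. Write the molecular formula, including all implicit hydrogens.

Walk through each heavy atom and fill implicit hydrogens from standard valence (C 4, N 3, O 2, S 2, halogen 1):
  atom 1: O, bond orders sum to 2 (valence 2) → 0 H
  atom 2: C, bond orders sum to 4 (valence 4) → 0 H
  atom 3: O, bond orders sum to 2 (valence 2) → 0 H
  atom 4: C, bond orders sum to 1 (valence 4) → 3 H
  atom 5: C, bond orders sum to 3 (valence 4) → 1 H
  atom 6: C, bond orders sum to 2 (valence 4) → 2 H
  atom 7: C, bond orders sum to 2 (valence 4) → 2 H
  atom 8: C, bond orders sum to 1 (valence 4) → 3 H
  atom 9: C, bond orders sum to 2 (valence 4) → 2 H
  atom 10: C, bond orders sum to 4 (valence 4) → 0 H
  atom 11: C, bond orders sum to 3 (valence 4) → 1 H
  atom 12: C, bond orders sum to 4 (valence 4) → 0 H
  atom 13: C, bond orders sum to 1 (valence 4) → 3 H
  atom 14: C, bond orders sum to 4 (valence 4) → 0 H
  atom 15: C, bond orders sum to 3 (valence 4) → 1 H
  atom 16: C, bond orders sum to 4 (valence 4) → 0 H
  atom 17: Br (halogen, monovalent) → 0 H
  atom 18: C, bond orders sum to 4 (valence 4) → 0 H
  atom 19: O, bond orders sum to 1 (valence 2) → 1 H
  atom 20: O, bond orders sum to 2 (valence 2) → 0 H
Totals → C:15, H:19, Br:1, O:4.

C15H19BrO4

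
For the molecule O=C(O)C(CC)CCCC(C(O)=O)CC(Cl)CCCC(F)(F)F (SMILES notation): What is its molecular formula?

C15H24ClF3O4

Walk through each heavy atom and fill implicit hydrogens from standard valence (C 4, N 3, O 2, S 2, halogen 1):
  atom 1: O, bond orders sum to 2 (valence 2) → 0 H
  atom 2: C, bond orders sum to 4 (valence 4) → 0 H
  atom 3: O, bond orders sum to 1 (valence 2) → 1 H
  atom 4: C, bond orders sum to 3 (valence 4) → 1 H
  atom 5: C, bond orders sum to 2 (valence 4) → 2 H
  atom 6: C, bond orders sum to 1 (valence 4) → 3 H
  atom 7: C, bond orders sum to 2 (valence 4) → 2 H
  atom 8: C, bond orders sum to 2 (valence 4) → 2 H
  atom 9: C, bond orders sum to 2 (valence 4) → 2 H
  atom 10: C, bond orders sum to 3 (valence 4) → 1 H
  atom 11: C, bond orders sum to 4 (valence 4) → 0 H
  atom 12: O, bond orders sum to 1 (valence 2) → 1 H
  atom 13: O, bond orders sum to 2 (valence 2) → 0 H
  atom 14: C, bond orders sum to 2 (valence 4) → 2 H
  atom 15: C, bond orders sum to 3 (valence 4) → 1 H
  atom 16: Cl (halogen, monovalent) → 0 H
  atom 17: C, bond orders sum to 2 (valence 4) → 2 H
  atom 18: C, bond orders sum to 2 (valence 4) → 2 H
  atom 19: C, bond orders sum to 2 (valence 4) → 2 H
  atom 20: C, bond orders sum to 4 (valence 4) → 0 H
  atom 21: F (halogen, monovalent) → 0 H
  atom 22: F (halogen, monovalent) → 0 H
  atom 23: F (halogen, monovalent) → 0 H
Totals → C:15, H:24, Cl:1, F:3, O:4.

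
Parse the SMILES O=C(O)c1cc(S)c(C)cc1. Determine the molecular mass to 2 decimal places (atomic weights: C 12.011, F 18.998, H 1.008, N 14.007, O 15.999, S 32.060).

168.21 g/mol

First, the molecular formula is C8H8O2S (counting implicit H from valence).
  C: 8 × 12.011 = 96.088
  H: 8 × 1.008 = 8.064
  O: 2 × 15.999 = 31.998
  S: 1 × 32.060 = 32.060
Sum: 8×12.011 + 8×1.008 + 2×15.999 + 1×32.060 = 168.210 → 168.21 g/mol.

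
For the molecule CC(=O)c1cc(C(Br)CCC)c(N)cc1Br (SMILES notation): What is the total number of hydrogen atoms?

Walk through each heavy atom and fill implicit hydrogens from standard valence (C 4, N 3, O 2, S 2, halogen 1); for lowercase aromatic atoms, an aromatic c carries 1 H when it has two neighbours and 0 H with three, and aromatic n carries 0 H:
  atom 1: C, bond orders sum to 1 (valence 4) → 3 H
  atom 2: C, bond orders sum to 4 (valence 4) → 0 H
  atom 3: O, bond orders sum to 2 (valence 2) → 0 H
  atom 4: aromatic c, 3 neighbours → 0 H
  atom 5: aromatic c, 2 neighbours → 1 H
  atom 6: aromatic c, 3 neighbours → 0 H
  atom 7: C, bond orders sum to 3 (valence 4) → 1 H
  atom 8: Br (halogen, monovalent) → 0 H
  atom 9: C, bond orders sum to 2 (valence 4) → 2 H
  atom 10: C, bond orders sum to 2 (valence 4) → 2 H
  atom 11: C, bond orders sum to 1 (valence 4) → 3 H
  atom 12: aromatic c, 3 neighbours → 0 H
  atom 13: N, bond orders sum to 1 (valence 3) → 2 H
  atom 14: aromatic c, 2 neighbours → 1 H
  atom 15: aromatic c, 3 neighbours → 0 H
  atom 16: Br (halogen, monovalent) → 0 H
Total hydrogens: 15.

15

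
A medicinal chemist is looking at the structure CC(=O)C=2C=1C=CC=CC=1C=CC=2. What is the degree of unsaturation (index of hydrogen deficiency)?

8

Degree of unsaturation = (number of rings) + (number of π bonds).
Ring closures in the SMILES: 2.
π bonds: 6 double bonds (each 1 DoU) → 6 DoU from unsaturation.
Total DoU = 2 + 6 = 8.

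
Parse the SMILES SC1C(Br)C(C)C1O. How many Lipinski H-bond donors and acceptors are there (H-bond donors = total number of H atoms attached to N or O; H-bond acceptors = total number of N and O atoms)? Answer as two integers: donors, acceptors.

Donors: find every N or O and count the H atoms it carries.
  atom 8 (O): bond orders sum to 1 → 1 H
Lipinski HBD = 1.
Acceptors: N atoms = 0, O atoms = 1 → HBA = 1.

1, 1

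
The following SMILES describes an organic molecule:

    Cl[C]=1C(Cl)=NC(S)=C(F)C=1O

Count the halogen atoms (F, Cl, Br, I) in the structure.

3

Halogen atoms appear at heavy-atom positions 1, 4, 9 (2×Cl, 1×F).
Other groups present: 1 hydroxyl, 1 thiol.
Halogen count: 3.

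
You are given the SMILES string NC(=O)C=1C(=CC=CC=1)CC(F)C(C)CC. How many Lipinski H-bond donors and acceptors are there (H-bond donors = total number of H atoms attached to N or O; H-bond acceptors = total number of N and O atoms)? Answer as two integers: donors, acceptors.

Donors: find every N or O and count the H atoms it carries.
  atom 1 (N): bond orders sum to 1 → 2 H
  atom 3 (O): bond orders sum to 2 → 0 H
Lipinski HBD = 2.
Acceptors: N atoms = 1, O atoms = 1 → HBA = 2.

2, 2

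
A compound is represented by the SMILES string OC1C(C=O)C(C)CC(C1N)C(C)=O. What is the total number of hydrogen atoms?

Walk through each heavy atom and fill implicit hydrogens from standard valence (C 4, N 3, O 2, S 2, halogen 1):
  atom 1: O, bond orders sum to 1 (valence 2) → 1 H
  atom 2: C, bond orders sum to 3 (valence 4) → 1 H
  atom 3: C, bond orders sum to 3 (valence 4) → 1 H
  atom 4: C, bond orders sum to 3 (valence 4) → 1 H
  atom 5: O, bond orders sum to 2 (valence 2) → 0 H
  atom 6: C, bond orders sum to 3 (valence 4) → 1 H
  atom 7: C, bond orders sum to 1 (valence 4) → 3 H
  atom 8: C, bond orders sum to 2 (valence 4) → 2 H
  atom 9: C, bond orders sum to 3 (valence 4) → 1 H
  atom 10: C, bond orders sum to 3 (valence 4) → 1 H
  atom 11: N, bond orders sum to 1 (valence 3) → 2 H
  atom 12: C, bond orders sum to 4 (valence 4) → 0 H
  atom 13: C, bond orders sum to 1 (valence 4) → 3 H
  atom 14: O, bond orders sum to 2 (valence 2) → 0 H
Total hydrogens: 17.

17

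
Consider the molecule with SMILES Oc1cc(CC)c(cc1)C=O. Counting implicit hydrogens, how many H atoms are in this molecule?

Walk through each heavy atom and fill implicit hydrogens from standard valence (C 4, N 3, O 2, S 2, halogen 1); for lowercase aromatic atoms, an aromatic c carries 1 H when it has two neighbours and 0 H with three, and aromatic n carries 0 H:
  atom 1: O, bond orders sum to 1 (valence 2) → 1 H
  atom 2: aromatic c, 3 neighbours → 0 H
  atom 3: aromatic c, 2 neighbours → 1 H
  atom 4: aromatic c, 3 neighbours → 0 H
  atom 5: C, bond orders sum to 2 (valence 4) → 2 H
  atom 6: C, bond orders sum to 1 (valence 4) → 3 H
  atom 7: aromatic c, 3 neighbours → 0 H
  atom 8: aromatic c, 2 neighbours → 1 H
  atom 9: aromatic c, 2 neighbours → 1 H
  atom 10: C, bond orders sum to 3 (valence 4) → 1 H
  atom 11: O, bond orders sum to 2 (valence 2) → 0 H
Total hydrogens: 10.

10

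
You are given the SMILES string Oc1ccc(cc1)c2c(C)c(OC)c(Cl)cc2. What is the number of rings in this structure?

In SMILES, each pair of matching ring-closure digits denotes one ring-closing bond; the number of such bonds equals the number of independent rings.
Ring-closure bonds here: 2.

2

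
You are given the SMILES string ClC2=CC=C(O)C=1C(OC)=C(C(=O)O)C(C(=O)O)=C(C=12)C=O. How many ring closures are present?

2

In SMILES, each pair of matching ring-closure digits denotes one ring-closing bond; the number of such bonds equals the number of independent rings.
Ring-closure bonds here: 2.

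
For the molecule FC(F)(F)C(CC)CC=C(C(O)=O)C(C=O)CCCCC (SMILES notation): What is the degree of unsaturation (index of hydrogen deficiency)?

3

Molecular formula: C15H23F3O3.
DoU = (2C + 2 + N − H − X) / 2, where X is the halogen count and O/S are ignored.
    = (2·15 + 2 + 0 − 23 − 3) / 2 = 6 / 2 = 3.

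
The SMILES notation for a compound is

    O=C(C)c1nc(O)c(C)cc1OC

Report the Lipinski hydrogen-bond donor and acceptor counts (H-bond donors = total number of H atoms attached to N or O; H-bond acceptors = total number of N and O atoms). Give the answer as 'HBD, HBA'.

Donors: find every N or O and count the H atoms it carries.
  atom 1 (O): bond orders sum to 2 → 0 H
  atom 5 (N): bond orders sum to 3 → 0 H
  atom 7 (O): bond orders sum to 1 → 1 H
  atom 12 (O): bond orders sum to 2 → 0 H
Lipinski HBD = 1.
Acceptors: N atoms = 1, O atoms = 3 → HBA = 4.

1, 4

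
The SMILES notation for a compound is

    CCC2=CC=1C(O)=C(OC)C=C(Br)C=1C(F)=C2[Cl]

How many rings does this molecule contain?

In SMILES, each pair of matching ring-closure digits denotes one ring-closing bond; the number of such bonds equals the number of independent rings.
Ring-closure bonds here: 2.

2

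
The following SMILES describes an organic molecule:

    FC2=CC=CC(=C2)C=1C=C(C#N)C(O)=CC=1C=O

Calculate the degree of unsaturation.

Degree of unsaturation = (number of rings) + (number of π bonds).
Ring closures in the SMILES: 2.
π bonds: 7 double bonds (each 1 DoU), 1 triple bond (each 2 DoU) → 9 DoU from unsaturation.
Total DoU = 2 + 9 = 11.

11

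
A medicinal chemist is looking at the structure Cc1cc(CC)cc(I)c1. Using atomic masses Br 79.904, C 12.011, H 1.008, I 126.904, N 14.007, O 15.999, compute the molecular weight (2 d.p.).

246.09 g/mol

First, the molecular formula is C9H11I (counting implicit H from valence).
  C: 9 × 12.011 = 108.099
  H: 11 × 1.008 = 11.088
  I: 1 × 126.904 = 126.904
Sum: 9×12.011 + 11×1.008 + 1×126.904 = 246.091 → 246.09 g/mol.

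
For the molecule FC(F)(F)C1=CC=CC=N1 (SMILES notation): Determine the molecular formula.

Walk through each heavy atom and fill implicit hydrogens from standard valence (C 4, N 3, O 2, S 2, halogen 1):
  atom 1: F (halogen, monovalent) → 0 H
  atom 2: C, bond orders sum to 4 (valence 4) → 0 H
  atom 3: F (halogen, monovalent) → 0 H
  atom 4: F (halogen, monovalent) → 0 H
  atom 5: C, bond orders sum to 4 (valence 4) → 0 H
  atom 6: C, bond orders sum to 3 (valence 4) → 1 H
  atom 7: C, bond orders sum to 3 (valence 4) → 1 H
  atom 8: C, bond orders sum to 3 (valence 4) → 1 H
  atom 9: C, bond orders sum to 3 (valence 4) → 1 H
  atom 10: N, bond orders sum to 3 (valence 3) → 0 H
Totals → C:6, H:4, F:3, N:1.
In Hill order: C6H4F3N.

C6H4F3N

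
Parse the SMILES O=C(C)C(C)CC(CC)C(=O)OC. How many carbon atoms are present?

Count every carbon token in the SMILES (each C, including those in ring-closure positions and inside branches).
Carbon count: 10.

10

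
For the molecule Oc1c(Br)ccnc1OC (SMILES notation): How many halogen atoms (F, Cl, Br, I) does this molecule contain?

1

Halogen atoms appear at heavy-atom position 4 (1×Br).
Other groups present: 1 ether, 1 hydroxyl.
Halogen count: 1.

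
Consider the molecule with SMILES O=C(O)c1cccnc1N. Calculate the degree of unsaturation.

5

Molecular formula: C6H6N2O2.
DoU = (2C + 2 + N − H − X) / 2, where X is the halogen count and O/S are ignored.
    = (2·6 + 2 + 2 − 6 − 0) / 2 = 10 / 2 = 5.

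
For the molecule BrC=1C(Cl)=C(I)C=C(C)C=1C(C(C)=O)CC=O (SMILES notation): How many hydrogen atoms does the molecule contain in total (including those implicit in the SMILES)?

Walk through each heavy atom and fill implicit hydrogens from standard valence (C 4, N 3, O 2, S 2, halogen 1):
  atom 1: Br (halogen, monovalent) → 0 H
  atom 2: C, bond orders sum to 4 (valence 4) → 0 H
  atom 3: C, bond orders sum to 4 (valence 4) → 0 H
  atom 4: Cl (halogen, monovalent) → 0 H
  atom 5: C, bond orders sum to 4 (valence 4) → 0 H
  atom 6: I (halogen, monovalent) → 0 H
  atom 7: C, bond orders sum to 3 (valence 4) → 1 H
  atom 8: C, bond orders sum to 4 (valence 4) → 0 H
  atom 9: C, bond orders sum to 1 (valence 4) → 3 H
  atom 10: C, bond orders sum to 4 (valence 4) → 0 H
  atom 11: C, bond orders sum to 3 (valence 4) → 1 H
  atom 12: C, bond orders sum to 4 (valence 4) → 0 H
  atom 13: C, bond orders sum to 1 (valence 4) → 3 H
  atom 14: O, bond orders sum to 2 (valence 2) → 0 H
  atom 15: C, bond orders sum to 2 (valence 4) → 2 H
  atom 16: C, bond orders sum to 3 (valence 4) → 1 H
  atom 17: O, bond orders sum to 2 (valence 2) → 0 H
Total hydrogens: 11.

11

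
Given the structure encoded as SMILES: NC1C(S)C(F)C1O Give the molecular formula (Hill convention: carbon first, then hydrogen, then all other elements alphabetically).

C4H8FNOS

Walk through each heavy atom and fill implicit hydrogens from standard valence (C 4, N 3, O 2, S 2, halogen 1):
  atom 1: N, bond orders sum to 1 (valence 3) → 2 H
  atom 2: C, bond orders sum to 3 (valence 4) → 1 H
  atom 3: C, bond orders sum to 3 (valence 4) → 1 H
  atom 4: S, bond orders sum to 1 (valence 2) → 1 H
  atom 5: C, bond orders sum to 3 (valence 4) → 1 H
  atom 6: F (halogen, monovalent) → 0 H
  atom 7: C, bond orders sum to 3 (valence 4) → 1 H
  atom 8: O, bond orders sum to 1 (valence 2) → 1 H
Totals → C:4, H:8, F:1, N:1, O:1, S:1.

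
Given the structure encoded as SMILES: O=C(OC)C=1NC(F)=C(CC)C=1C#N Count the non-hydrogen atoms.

14

Every atom symbol written in the SMILES (organic subset) is one heavy atom; implicit H are not written.
Heavy atoms by element → C:9, F:1, N:2, O:2.
Total: 14.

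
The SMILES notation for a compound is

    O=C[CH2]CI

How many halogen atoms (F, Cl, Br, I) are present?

Halogen atoms appear at heavy-atom position 5 (1×I).
Other groups present: 1 aldehyde.
Halogen count: 1.

1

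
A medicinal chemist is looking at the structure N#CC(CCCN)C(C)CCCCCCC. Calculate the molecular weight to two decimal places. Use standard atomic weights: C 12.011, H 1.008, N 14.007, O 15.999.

224.39 g/mol

First, the molecular formula is C14H28N2 (counting implicit H from valence).
  C: 14 × 12.011 = 168.154
  H: 28 × 1.008 = 28.224
  N: 2 × 14.007 = 28.014
Sum: 14×12.011 + 28×1.008 + 2×14.007 = 224.392 → 224.39 g/mol.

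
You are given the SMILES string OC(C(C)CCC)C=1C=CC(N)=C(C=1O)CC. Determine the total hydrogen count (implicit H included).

Walk through each heavy atom and fill implicit hydrogens from standard valence (C 4, N 3, O 2, S 2, halogen 1):
  atom 1: O, bond orders sum to 1 (valence 2) → 1 H
  atom 2: C, bond orders sum to 3 (valence 4) → 1 H
  atom 3: C, bond orders sum to 3 (valence 4) → 1 H
  atom 4: C, bond orders sum to 1 (valence 4) → 3 H
  atom 5: C, bond orders sum to 2 (valence 4) → 2 H
  atom 6: C, bond orders sum to 2 (valence 4) → 2 H
  atom 7: C, bond orders sum to 1 (valence 4) → 3 H
  atom 8: C, bond orders sum to 4 (valence 4) → 0 H
  atom 9: C, bond orders sum to 3 (valence 4) → 1 H
  atom 10: C, bond orders sum to 3 (valence 4) → 1 H
  atom 11: C, bond orders sum to 4 (valence 4) → 0 H
  atom 12: N, bond orders sum to 1 (valence 3) → 2 H
  atom 13: C, bond orders sum to 4 (valence 4) → 0 H
  atom 14: C, bond orders sum to 4 (valence 4) → 0 H
  atom 15: O, bond orders sum to 1 (valence 2) → 1 H
  atom 16: C, bond orders sum to 2 (valence 4) → 2 H
  atom 17: C, bond orders sum to 1 (valence 4) → 3 H
Total hydrogens: 23.

23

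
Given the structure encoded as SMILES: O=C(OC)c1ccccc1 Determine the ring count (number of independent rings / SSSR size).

In SMILES, each pair of matching ring-closure digits denotes one ring-closing bond; the number of such bonds equals the number of independent rings.
Ring-closure bonds here: 1.

1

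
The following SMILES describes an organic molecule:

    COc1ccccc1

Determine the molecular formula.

C7H8O

Walk through each heavy atom and fill implicit hydrogens from standard valence (C 4, N 3, O 2, S 2, halogen 1); for lowercase aromatic atoms, an aromatic c carries 1 H when it has two neighbours and 0 H with three, and aromatic n carries 0 H:
  atom 1: C, bond orders sum to 1 (valence 4) → 3 H
  atom 2: O, bond orders sum to 2 (valence 2) → 0 H
  atom 3: aromatic c, 3 neighbours → 0 H
  atom 4: aromatic c, 2 neighbours → 1 H
  atom 5: aromatic c, 2 neighbours → 1 H
  atom 6: aromatic c, 2 neighbours → 1 H
  atom 7: aromatic c, 2 neighbours → 1 H
  atom 8: aromatic c, 2 neighbours → 1 H
Totals → C:7, H:8, O:1.
In Hill order: C7H8O.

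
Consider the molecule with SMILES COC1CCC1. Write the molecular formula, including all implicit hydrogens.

C5H10O

Walk through each heavy atom and fill implicit hydrogens from standard valence (C 4, N 3, O 2, S 2, halogen 1):
  atom 1: C, bond orders sum to 1 (valence 4) → 3 H
  atom 2: O, bond orders sum to 2 (valence 2) → 0 H
  atom 3: C, bond orders sum to 3 (valence 4) → 1 H
  atom 4: C, bond orders sum to 2 (valence 4) → 2 H
  atom 5: C, bond orders sum to 2 (valence 4) → 2 H
  atom 6: C, bond orders sum to 2 (valence 4) → 2 H
Totals → C:5, H:10, O:1.
In Hill order: C5H10O.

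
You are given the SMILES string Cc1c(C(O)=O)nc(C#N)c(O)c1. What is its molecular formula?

Walk through each heavy atom and fill implicit hydrogens from standard valence (C 4, N 3, O 2, S 2, halogen 1); for lowercase aromatic atoms, an aromatic c carries 1 H when it has two neighbours and 0 H with three, and aromatic n carries 0 H:
  atom 1: C, bond orders sum to 1 (valence 4) → 3 H
  atom 2: aromatic c, 3 neighbours → 0 H
  atom 3: aromatic c, 3 neighbours → 0 H
  atom 4: C, bond orders sum to 4 (valence 4) → 0 H
  atom 5: O, bond orders sum to 1 (valence 2) → 1 H
  atom 6: O, bond orders sum to 2 (valence 2) → 0 H
  atom 7: aromatic n, 2 neighbours → 0 H
  atom 8: aromatic c, 3 neighbours → 0 H
  atom 9: C, bond orders sum to 4 (valence 4) → 0 H
  atom 10: N, bond orders sum to 3 (valence 3) → 0 H
  atom 11: aromatic c, 3 neighbours → 0 H
  atom 12: O, bond orders sum to 1 (valence 2) → 1 H
  atom 13: aromatic c, 2 neighbours → 1 H
Totals → C:8, H:6, N:2, O:3.
In Hill order: C8H6N2O3.

C8H6N2O3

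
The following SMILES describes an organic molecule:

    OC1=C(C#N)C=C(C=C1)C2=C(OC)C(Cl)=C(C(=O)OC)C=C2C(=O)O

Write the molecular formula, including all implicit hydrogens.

Walk through each heavy atom and fill implicit hydrogens from standard valence (C 4, N 3, O 2, S 2, halogen 1):
  atom 1: O, bond orders sum to 1 (valence 2) → 1 H
  atom 2: C, bond orders sum to 4 (valence 4) → 0 H
  atom 3: C, bond orders sum to 4 (valence 4) → 0 H
  atom 4: C, bond orders sum to 4 (valence 4) → 0 H
  atom 5: N, bond orders sum to 3 (valence 3) → 0 H
  atom 6: C, bond orders sum to 3 (valence 4) → 1 H
  atom 7: C, bond orders sum to 4 (valence 4) → 0 H
  atom 8: C, bond orders sum to 3 (valence 4) → 1 H
  atom 9: C, bond orders sum to 3 (valence 4) → 1 H
  atom 10: C, bond orders sum to 4 (valence 4) → 0 H
  atom 11: C, bond orders sum to 4 (valence 4) → 0 H
  atom 12: O, bond orders sum to 2 (valence 2) → 0 H
  atom 13: C, bond orders sum to 1 (valence 4) → 3 H
  atom 14: C, bond orders sum to 4 (valence 4) → 0 H
  atom 15: Cl (halogen, monovalent) → 0 H
  atom 16: C, bond orders sum to 4 (valence 4) → 0 H
  atom 17: C, bond orders sum to 4 (valence 4) → 0 H
  atom 18: O, bond orders sum to 2 (valence 2) → 0 H
  atom 19: O, bond orders sum to 2 (valence 2) → 0 H
  atom 20: C, bond orders sum to 1 (valence 4) → 3 H
  atom 21: C, bond orders sum to 3 (valence 4) → 1 H
  atom 22: C, bond orders sum to 4 (valence 4) → 0 H
  atom 23: C, bond orders sum to 4 (valence 4) → 0 H
  atom 24: O, bond orders sum to 2 (valence 2) → 0 H
  atom 25: O, bond orders sum to 1 (valence 2) → 1 H
Totals → C:17, H:12, Cl:1, N:1, O:6.

C17H12ClNO6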